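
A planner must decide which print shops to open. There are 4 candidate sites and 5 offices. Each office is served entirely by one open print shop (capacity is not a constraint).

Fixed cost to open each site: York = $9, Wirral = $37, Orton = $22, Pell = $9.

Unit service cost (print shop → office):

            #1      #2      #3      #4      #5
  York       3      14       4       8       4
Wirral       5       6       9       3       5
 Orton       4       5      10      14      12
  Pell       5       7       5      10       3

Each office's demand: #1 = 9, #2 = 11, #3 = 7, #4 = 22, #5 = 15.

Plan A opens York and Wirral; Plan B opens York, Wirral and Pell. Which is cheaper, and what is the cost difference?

Plan A: {York, Wirral}: #1→York 3·9=27, #2→Wirral 6·11=66, #3→York 4·7=28, #4→Wirral 3·22=66, #5→York 4·15=60. Service 247; fixed 46; total 293.
Plan B: {York, Wirral, Pell}: #1→York 3·9=27, #2→Wirral 6·11=66, #3→York 4·7=28, #4→Wirral 3·22=66, #5→Pell 3·15=45. Service 232; fixed 55; total 287.
Difference: |293 − 287| = 6.

Plan B is cheaper by 6.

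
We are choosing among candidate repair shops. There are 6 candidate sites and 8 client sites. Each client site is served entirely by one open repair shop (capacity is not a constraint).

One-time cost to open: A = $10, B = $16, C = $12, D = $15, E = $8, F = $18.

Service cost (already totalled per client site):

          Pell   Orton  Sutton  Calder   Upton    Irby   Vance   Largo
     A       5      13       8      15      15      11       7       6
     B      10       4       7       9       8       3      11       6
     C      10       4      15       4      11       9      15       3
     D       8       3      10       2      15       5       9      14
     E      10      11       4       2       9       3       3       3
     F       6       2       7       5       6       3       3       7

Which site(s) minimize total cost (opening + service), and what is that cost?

Open E only; minimum total cost 53.

For any fixed open set, each client site goes to its cheapest open site; total = fixed + service.
{E}: Pell→E 10, Orton→E 11, Sutton→E 4, Calder→E 2, Upton→E 9, Irby→E 3, Vance→E 3, Largo→E 3. Service 45; fixed 8; total 53.
{E, F}: service 29 + fixed 26 = 55
{F}: service 39 + fixed 18 = 57
{A, B, C, D, E, F}: service 28 + fixed 79 = 107
No other subset beats 53.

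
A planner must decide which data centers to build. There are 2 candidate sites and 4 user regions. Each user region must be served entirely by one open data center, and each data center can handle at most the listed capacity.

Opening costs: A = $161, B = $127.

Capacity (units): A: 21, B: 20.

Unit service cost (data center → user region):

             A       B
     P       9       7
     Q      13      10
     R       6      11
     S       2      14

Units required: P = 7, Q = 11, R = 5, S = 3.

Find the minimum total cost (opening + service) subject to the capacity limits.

Open {A, B}: P→B 7·7=49, Q→B 10·11=110, R→A 6·5=30, S→A 2·3=6.
Loads: A carries 8/21, B carries 18/20. Service 195; fixed 288; total 483.
Next best feasible plan costs 497.

Minimum total cost: 483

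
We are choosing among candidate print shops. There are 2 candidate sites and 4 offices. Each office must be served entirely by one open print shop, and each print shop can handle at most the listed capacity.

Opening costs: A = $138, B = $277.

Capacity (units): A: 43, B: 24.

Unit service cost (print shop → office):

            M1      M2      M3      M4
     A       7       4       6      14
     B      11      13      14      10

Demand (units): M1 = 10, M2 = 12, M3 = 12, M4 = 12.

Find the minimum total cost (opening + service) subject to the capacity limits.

Open {A, B}: M1→A 7·10=70, M2→A 4·12=48, M3→A 6·12=72, M4→B 10·12=120.
Loads: A carries 34/43, B carries 12/24. Service 310; fixed 415; total 725.
Next best feasible plan costs 765.

Minimum total cost: 725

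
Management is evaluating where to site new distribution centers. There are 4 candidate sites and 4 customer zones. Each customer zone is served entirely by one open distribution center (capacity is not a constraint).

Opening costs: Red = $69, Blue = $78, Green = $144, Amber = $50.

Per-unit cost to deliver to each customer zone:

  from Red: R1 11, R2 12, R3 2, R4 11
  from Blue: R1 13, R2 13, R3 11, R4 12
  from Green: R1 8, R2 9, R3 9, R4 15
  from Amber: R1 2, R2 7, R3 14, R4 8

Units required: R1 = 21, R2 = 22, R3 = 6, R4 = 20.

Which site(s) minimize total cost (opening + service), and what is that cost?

For any fixed open set, each customer zone goes to its cheapest open site; total = fixed + service.
{Red, Amber}: R1→Amber 2·21=42, R2→Amber 7·22=154, R3→Red 2·6=12, R4→Amber 8·20=160. Service 368; fixed 119; total 487.
{Amber}: service 440 + fixed 50 = 490
{Blue, Amber}: service 422 + fixed 128 = 550
{Red, Blue, Green, Amber}: service 368 + fixed 341 = 709
(All 15 nonempty subsets were checked; Red and Amber is lowest.)

Open Red and Amber; minimum total cost 487.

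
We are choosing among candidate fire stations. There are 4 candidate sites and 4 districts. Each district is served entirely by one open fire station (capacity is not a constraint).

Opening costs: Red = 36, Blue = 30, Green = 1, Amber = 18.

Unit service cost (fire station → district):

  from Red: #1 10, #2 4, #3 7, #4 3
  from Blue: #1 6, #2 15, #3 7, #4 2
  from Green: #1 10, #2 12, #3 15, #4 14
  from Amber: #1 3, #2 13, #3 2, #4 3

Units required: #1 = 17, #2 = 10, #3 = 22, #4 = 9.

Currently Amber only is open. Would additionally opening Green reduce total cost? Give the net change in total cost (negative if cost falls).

Yes — net change −9 (cost falls by 9).

Current service cost with {Amber}: 252.
Adding Green: each district re-picks its cheapest; new service cost 242, saving 10.
Extra fixed cost: 1. Net change = 1 − 10 = -9.
(Totals: 270 → 261.)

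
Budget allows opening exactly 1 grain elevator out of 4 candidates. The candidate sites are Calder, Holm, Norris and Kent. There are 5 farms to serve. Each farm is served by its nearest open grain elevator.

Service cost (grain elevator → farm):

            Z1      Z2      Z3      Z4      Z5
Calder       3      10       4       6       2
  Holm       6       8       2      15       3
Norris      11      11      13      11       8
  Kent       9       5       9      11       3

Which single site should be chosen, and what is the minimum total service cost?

With exactly 1 open, each farm uses its cheapest among the chosen.
{Calder}: Z1→Calder 3, Z2→Calder 10, Z3→Calder 4, Z4→Calder 6, Z5→Calder 2. Service cost 25.
{Holm}: service cost 34
{Kent}: service cost 37
Among all 4 size-1 choices, {Calder} is lowest.

Choose Calder only; total service cost 25.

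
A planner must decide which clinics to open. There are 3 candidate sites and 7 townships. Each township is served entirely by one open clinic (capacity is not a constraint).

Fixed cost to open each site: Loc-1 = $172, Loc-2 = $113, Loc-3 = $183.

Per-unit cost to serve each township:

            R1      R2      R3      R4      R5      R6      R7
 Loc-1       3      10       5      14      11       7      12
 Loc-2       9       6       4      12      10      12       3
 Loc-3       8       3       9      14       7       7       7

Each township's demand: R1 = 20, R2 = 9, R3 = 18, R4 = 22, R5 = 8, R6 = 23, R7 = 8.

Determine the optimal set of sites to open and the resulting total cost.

Open Loc-1 and Loc-2; minimum total cost 1000.

For any fixed open set, each township goes to its cheapest open site; total = fixed + service.
{Loc-1, Loc-2}: R1→Loc-1 3·20=60, R2→Loc-2 6·9=54, R3→Loc-2 4·18=72, R4→Loc-2 12·22=264, R5→Loc-2 10·8=80, R6→Loc-1 7·23=161, R7→Loc-2 3·8=24. Service 715; fixed 285; total 1000.
{Loc-2, Loc-3}: R1→Loc-3 8·20=160, R2→Loc-3 3·9=27, R3→Loc-2 4·18=72, R4→Loc-2 12·22=264, R5→Loc-3 7·8=56, R6→Loc-3 7·23=161, R7→Loc-2 3·8=24. Service 764; fixed 296; total 1060.
{Loc-2}: service 950 + fixed 113 = 1063
{Loc-1, Loc-2, Loc-3}: R1→Loc-1 3·20=60, R2→Loc-3 3·9=27, R3→Loc-2 4·18=72, R4→Loc-2 12·22=264, R5→Loc-3 7·8=56, R6→Loc-1 7·23=161, R7→Loc-2 3·8=24. Service 664; fixed 468; total 1132.
No other subset beats 1000.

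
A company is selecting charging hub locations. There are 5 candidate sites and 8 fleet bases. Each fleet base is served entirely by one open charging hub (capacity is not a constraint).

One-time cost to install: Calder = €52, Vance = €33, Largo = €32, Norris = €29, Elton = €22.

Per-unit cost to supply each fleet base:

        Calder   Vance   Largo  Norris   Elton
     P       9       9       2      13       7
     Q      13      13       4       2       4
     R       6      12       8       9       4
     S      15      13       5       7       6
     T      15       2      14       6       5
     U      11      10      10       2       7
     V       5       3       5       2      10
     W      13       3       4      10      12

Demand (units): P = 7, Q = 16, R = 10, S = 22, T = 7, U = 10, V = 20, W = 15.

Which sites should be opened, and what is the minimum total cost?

For any fixed open set, each fleet base goes to its cheapest open site; total = fixed + service.
{Vance, Largo, Norris, Elton}: P→Largo 2·7=14, Q→Norris 2·16=32, R→Elton 4·10=40, S→Largo 5·22=110, T→Vance 2·7=14, U→Norris 2·10=20, V→Norris 2·20=40, W→Vance 3·15=45. Service 315; fixed 116; total 431.
{Largo, Norris, Elton}: P→Largo 2·7=14, Q→Norris 2·16=32, R→Elton 4·10=40, S→Largo 5·22=110, T→Elton 5·7=35, U→Norris 2·10=20, V→Norris 2·20=40, W→Largo 4·15=60. Service 351; fixed 83; total 434.
{Vance, Largo, Norris}: P→Largo 2·7=14, Q→Norris 2·16=32, R→Largo 8·10=80, S→Largo 5·22=110, T→Vance 2·7=14, U→Norris 2·10=20, V→Norris 2·20=40, W→Vance 3·15=45. Service 355; fixed 94; total 449.
{Calder, Vance, Largo, Norris, Elton}: service 315 + fixed 168 = 483
No other subset beats 431.

Open Vance, Largo, Norris and Elton; minimum total cost 431.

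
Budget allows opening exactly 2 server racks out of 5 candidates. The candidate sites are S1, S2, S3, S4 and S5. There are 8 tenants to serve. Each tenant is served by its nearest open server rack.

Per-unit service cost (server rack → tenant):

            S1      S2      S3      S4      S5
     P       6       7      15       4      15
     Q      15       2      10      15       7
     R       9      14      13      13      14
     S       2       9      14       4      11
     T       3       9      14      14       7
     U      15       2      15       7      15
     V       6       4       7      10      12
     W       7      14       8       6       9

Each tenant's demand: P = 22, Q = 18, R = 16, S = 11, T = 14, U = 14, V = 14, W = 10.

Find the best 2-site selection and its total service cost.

With exactly 2 open, each tenant uses its cheapest among the chosen.
{S1, S2}: P→S1 6·22=132, Q→S2 2·18=36, R→S1 9·16=144, S→S1 2·11=22, T→S1 3·14=42, U→S2 2·14=28, V→S2 4·14=56, W→S1 7·10=70. Service cost 530.
{S2, S4}: service cost 646
{S2, S5}: service cost 785
Among all 10 size-2 choices, {S1, S2} is lowest.

Choose S1 and S2; total service cost 530.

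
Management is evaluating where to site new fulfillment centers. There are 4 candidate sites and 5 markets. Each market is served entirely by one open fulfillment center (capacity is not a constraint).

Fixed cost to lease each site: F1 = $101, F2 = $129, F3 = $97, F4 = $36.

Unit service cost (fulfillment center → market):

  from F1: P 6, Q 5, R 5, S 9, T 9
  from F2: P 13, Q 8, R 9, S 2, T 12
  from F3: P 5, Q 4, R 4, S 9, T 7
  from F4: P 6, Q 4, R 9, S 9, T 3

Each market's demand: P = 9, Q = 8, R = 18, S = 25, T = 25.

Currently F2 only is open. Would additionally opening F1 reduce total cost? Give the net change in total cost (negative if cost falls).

Current service cost with {F2}: 693.
Adding F1: each market re-picks its cheapest; new service cost 459, saving 234.
Extra fixed cost: 101. Net change = 101 − 234 = -133.
(Totals: 822 → 689.)

Yes — net change −133 (cost falls by 133).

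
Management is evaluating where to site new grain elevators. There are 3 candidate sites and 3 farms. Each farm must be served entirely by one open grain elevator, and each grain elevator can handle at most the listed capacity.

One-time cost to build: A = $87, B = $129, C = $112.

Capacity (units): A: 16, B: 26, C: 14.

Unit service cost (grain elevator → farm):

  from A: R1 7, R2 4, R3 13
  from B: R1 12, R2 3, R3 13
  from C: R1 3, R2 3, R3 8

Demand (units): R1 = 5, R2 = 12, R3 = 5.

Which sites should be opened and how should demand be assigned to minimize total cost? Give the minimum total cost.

Minimum total cost: 290

Open {B}: R1→B 12·5=60, R2→B 3·12=36, R3→B 13·5=65.
Loads: B carries 22/26. Service 161; fixed 129; total 290.
Next best feasible plan costs 302.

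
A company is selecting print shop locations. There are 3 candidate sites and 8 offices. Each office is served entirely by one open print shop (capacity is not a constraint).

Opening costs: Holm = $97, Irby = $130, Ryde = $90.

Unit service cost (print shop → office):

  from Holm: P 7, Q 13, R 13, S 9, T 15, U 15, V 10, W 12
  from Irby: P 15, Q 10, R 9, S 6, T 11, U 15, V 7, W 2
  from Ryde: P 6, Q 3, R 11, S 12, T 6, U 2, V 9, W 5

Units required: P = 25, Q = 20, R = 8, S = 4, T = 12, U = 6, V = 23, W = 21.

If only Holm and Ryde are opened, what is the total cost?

Total cost: 917

Each office is assigned to its cheapest site among the open ones.
{Holm, Ryde}: P→Ryde 6·25=150, Q→Ryde 3·20=60, R→Ryde 11·8=88, S→Holm 9·4=36, T→Ryde 6·12=72, U→Ryde 2·6=12, V→Ryde 9·23=207, W→Ryde 5·21=105. Service 730; fixed 187; total 917.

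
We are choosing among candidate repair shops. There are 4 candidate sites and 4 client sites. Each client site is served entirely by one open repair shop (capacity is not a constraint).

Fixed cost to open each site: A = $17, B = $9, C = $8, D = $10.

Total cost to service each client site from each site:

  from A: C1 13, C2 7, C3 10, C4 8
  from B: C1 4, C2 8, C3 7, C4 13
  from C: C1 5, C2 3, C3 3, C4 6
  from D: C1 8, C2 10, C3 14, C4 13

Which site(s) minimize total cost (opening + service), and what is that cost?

For any fixed open set, each client site goes to its cheapest open site; total = fixed + service.
{C}: C1→C 5, C2→C 3, C3→C 3, C4→C 6. Service 17; fixed 8; total 25.
{B, C}: service 16 + fixed 17 = 33
{C, D}: service 17 + fixed 18 = 35
{A, B, C, D}: service 16 + fixed 44 = 60
No other subset beats 25.

Open C only; minimum total cost 25.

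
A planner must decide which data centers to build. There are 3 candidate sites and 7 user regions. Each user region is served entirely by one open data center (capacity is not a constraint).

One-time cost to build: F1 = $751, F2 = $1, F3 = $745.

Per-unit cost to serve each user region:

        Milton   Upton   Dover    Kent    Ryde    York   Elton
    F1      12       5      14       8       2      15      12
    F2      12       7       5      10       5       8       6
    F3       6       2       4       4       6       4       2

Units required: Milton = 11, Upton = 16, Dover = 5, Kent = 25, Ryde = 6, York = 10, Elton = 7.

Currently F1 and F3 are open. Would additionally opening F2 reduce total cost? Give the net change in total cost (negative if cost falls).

Current service cost with {F1, F3}: 284.
Adding F2: each user region re-picks its cheapest; new service cost 284, saving 0.
Extra fixed cost: 1. Net change = 1 − 0 = 1.
(Totals: 1780 → 1781.)

No — net change +1 (cost rises by 1).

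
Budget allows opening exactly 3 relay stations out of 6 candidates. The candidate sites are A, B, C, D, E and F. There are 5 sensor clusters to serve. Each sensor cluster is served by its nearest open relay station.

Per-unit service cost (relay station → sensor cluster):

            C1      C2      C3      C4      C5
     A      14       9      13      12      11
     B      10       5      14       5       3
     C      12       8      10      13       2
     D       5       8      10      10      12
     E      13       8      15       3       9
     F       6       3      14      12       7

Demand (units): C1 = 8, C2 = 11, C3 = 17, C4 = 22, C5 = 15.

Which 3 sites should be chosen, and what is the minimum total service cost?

Choose C, E and F; total service cost 347.

With exactly 3 open, each sensor cluster uses its cheapest among the chosen.
{C, E, F}: C1→F 6·8=48, C2→F 3·11=33, C3→C 10·17=170, C4→E 3·22=66, C5→C 2·15=30. Service cost 347.
{B, D, E}: service cost 376
{B, C, F}: service cost 391
Among all 20 size-3 choices, {C, E, F} is lowest.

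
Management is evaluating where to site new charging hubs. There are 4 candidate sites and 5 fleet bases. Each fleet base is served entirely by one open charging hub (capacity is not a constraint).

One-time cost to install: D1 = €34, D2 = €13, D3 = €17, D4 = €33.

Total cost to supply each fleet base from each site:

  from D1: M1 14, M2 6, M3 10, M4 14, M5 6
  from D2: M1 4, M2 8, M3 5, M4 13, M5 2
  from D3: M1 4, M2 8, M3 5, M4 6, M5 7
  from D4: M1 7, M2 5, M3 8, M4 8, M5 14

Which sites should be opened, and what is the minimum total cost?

Open D2 only; minimum total cost 45.

For any fixed open set, each fleet base goes to its cheapest open site; total = fixed + service.
{D2}: M1→D2 4, M2→D2 8, M3→D2 5, M4→D2 13, M5→D2 2. Service 32; fixed 13; total 45.
{D3}: service 30 + fixed 17 = 47
{D2, D3}: M1→D2 4, M2→D2 8, M3→D2 5, M4→D3 6, M5→D2 2. Service 25; fixed 30; total 55.
{D1, D2, D3, D4}: service 22 + fixed 97 = 119
(All 15 nonempty subsets were checked; D2 only is lowest.)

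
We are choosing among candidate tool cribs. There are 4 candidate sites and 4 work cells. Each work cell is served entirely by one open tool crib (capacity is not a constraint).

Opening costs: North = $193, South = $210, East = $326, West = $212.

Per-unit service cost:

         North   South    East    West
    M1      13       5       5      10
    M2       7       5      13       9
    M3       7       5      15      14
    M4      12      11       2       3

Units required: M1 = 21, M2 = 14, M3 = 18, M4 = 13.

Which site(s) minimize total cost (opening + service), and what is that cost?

Open South only; minimum total cost 618.

For any fixed open set, each work cell goes to its cheapest open site; total = fixed + service.
{South}: M1→South 5·21=105, M2→South 5·14=70, M3→South 5·18=90, M4→South 11·13=143. Service 408; fixed 210; total 618.
{South, West}: service 304 + fixed 422 = 726
{North, South}: service 408 + fixed 403 = 811
{North, South, East, West}: M1→South 5·21=105, M2→South 5·14=70, M3→South 5·18=90, M4→East 2·13=26. Service 291; fixed 941; total 1232.
No other subset beats 618.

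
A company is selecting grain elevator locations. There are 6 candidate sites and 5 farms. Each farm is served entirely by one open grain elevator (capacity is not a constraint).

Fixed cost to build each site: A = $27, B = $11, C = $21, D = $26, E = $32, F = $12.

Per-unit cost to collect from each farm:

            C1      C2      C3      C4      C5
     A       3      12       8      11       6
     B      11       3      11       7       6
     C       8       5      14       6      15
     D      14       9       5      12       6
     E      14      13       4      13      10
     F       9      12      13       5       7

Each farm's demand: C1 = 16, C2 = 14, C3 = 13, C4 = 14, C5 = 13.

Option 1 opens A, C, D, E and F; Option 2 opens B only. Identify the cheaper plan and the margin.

Option 1: {A, C, D, E, F}: C1→A 3·16=48, C2→C 5·14=70, C3→E 4·13=52, C4→F 5·14=70, C5→A 6·13=78. Service 318; fixed 118; total 436.
Option 2: {B}: C1→B 11·16=176, C2→B 3·14=42, C3→B 11·13=143, C4→B 7·14=98, C5→B 6·13=78. Service 537; fixed 11; total 548.
Difference: |436 − 548| = 112.

Option 1 is cheaper by 112.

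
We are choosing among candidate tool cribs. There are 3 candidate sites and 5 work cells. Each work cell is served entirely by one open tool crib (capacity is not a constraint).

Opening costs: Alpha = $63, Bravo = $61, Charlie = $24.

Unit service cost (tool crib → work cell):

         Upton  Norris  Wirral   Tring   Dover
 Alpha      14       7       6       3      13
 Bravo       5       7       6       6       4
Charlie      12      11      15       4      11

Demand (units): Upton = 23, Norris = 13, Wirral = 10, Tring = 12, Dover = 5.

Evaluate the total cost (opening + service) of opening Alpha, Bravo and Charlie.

Each work cell is assigned to its cheapest site among the open ones.
{Alpha, Bravo, Charlie}: Upton→Bravo 5·23=115, Norris→Alpha 7·13=91, Wirral→Alpha 6·10=60, Tring→Alpha 3·12=36, Dover→Bravo 4·5=20. Service 322; fixed 148; total 470.

Total cost: 470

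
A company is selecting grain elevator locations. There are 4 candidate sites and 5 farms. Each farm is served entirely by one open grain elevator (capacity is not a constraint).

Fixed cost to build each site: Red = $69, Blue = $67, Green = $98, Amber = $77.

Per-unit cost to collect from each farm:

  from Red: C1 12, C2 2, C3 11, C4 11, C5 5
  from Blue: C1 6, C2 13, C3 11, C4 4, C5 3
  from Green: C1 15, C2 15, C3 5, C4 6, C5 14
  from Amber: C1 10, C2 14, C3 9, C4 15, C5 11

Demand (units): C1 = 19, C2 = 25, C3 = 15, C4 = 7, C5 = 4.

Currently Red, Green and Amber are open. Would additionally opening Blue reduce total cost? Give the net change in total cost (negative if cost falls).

Current service cost with {Red, Green, Amber}: 377.
Adding Blue: each farm re-picks its cheapest; new service cost 279, saving 98.
Extra fixed cost: 67. Net change = 67 − 98 = -31.
(Totals: 621 → 590.)

Yes — net change −31 (cost falls by 31).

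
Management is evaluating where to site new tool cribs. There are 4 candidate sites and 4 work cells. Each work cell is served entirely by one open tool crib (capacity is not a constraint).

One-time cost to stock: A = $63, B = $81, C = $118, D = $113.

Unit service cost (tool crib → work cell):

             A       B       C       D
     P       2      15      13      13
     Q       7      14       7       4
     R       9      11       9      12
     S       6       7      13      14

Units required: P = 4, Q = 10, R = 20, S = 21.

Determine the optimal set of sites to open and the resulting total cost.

For any fixed open set, each work cell goes to its cheapest open site; total = fixed + service.
{A}: P→A 2·4=8, Q→A 7·10=70, R→A 9·20=180, S→A 6·21=126. Service 384; fixed 63; total 447.
{A, B}: P→A 2·4=8, Q→A 7·10=70, R→A 9·20=180, S→A 6·21=126. Service 384; fixed 144; total 528.
{A, D}: P→A 2·4=8, Q→D 4·10=40, R→A 9·20=180, S→A 6·21=126. Service 354; fixed 176; total 530.
{A, B, C, D}: service 354 + fixed 375 = 729
No other subset beats 447.

Open A only; minimum total cost 447.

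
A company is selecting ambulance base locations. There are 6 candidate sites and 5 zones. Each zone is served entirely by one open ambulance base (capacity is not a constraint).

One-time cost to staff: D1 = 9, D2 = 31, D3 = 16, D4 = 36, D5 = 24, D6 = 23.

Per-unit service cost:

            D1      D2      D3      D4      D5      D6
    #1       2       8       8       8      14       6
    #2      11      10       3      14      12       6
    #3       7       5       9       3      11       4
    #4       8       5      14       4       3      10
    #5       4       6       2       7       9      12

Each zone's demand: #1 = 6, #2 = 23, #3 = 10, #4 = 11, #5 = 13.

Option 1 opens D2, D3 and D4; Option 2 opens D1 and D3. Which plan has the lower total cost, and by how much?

Option 1: {D2, D3, D4}: #1→D2 8·6=48, #2→D3 3·23=69, #3→D4 3·10=30, #4→D4 4·11=44, #5→D3 2·13=26. Service 217; fixed 83; total 300.
Option 2: {D1, D3}: #1→D1 2·6=12, #2→D3 3·23=69, #3→D1 7·10=70, #4→D1 8·11=88, #5→D3 2·13=26. Service 265; fixed 25; total 290.
Difference: |300 − 290| = 10.

Option 2 is cheaper by 10.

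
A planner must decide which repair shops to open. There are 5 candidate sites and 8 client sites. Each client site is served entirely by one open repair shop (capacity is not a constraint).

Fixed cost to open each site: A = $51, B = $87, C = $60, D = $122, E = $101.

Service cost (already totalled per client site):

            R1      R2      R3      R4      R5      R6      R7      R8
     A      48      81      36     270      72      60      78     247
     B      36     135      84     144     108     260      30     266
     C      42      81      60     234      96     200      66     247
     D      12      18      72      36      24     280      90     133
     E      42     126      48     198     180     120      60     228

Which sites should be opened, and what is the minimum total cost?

Open A and D; minimum total cost 570.

For any fixed open set, each client site goes to its cheapest open site; total = fixed + service.
{A, D}: R1→D 12, R2→D 18, R3→A 36, R4→D 36, R5→D 24, R6→A 60, R7→A 78, R8→D 133. Service 397; fixed 173; total 570.
{A, B, D}: R1→D 12, R2→D 18, R3→A 36, R4→D 36, R5→D 24, R6→A 60, R7→B 30, R8→D 133. Service 349; fixed 260; total 609.
{A, C, D}: service 385 + fixed 233 = 618
{A, B, C, D, E}: service 349 + fixed 421 = 770
No other subset beats 570.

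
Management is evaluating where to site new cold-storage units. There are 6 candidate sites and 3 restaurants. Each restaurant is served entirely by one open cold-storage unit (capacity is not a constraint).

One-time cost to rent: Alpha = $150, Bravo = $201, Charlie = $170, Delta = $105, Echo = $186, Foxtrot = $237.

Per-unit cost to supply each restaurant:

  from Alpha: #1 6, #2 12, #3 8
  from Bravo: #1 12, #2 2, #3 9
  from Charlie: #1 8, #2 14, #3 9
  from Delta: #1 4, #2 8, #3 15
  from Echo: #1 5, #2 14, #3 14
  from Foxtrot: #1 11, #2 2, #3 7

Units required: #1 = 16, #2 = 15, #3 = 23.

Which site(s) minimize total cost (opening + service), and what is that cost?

Open Delta and Foxtrot; minimum total cost 597.

For any fixed open set, each restaurant goes to its cheapest open site; total = fixed + service.
{Delta, Foxtrot}: #1→Delta 4·16=64, #2→Foxtrot 2·15=30, #3→Foxtrot 7·23=161. Service 255; fixed 342; total 597.
{Foxtrot}: #1→Foxtrot 11·16=176, #2→Foxtrot 2·15=30, #3→Foxtrot 7·23=161. Service 367; fixed 237; total 604.
{Bravo, Delta}: service 301 + fixed 306 = 607
{Alpha, Bravo, Charlie, Delta, Echo, Foxtrot}: service 255 + fixed 1049 = 1304
No other subset beats 597.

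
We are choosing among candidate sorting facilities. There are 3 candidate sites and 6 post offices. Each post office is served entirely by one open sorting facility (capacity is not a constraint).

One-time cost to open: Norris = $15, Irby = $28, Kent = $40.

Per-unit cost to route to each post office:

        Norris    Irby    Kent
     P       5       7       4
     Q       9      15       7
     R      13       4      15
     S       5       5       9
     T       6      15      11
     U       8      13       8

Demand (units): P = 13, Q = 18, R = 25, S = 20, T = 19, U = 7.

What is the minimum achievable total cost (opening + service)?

For any fixed open set, each post office goes to its cheapest open site; total = fixed + service.
{Norris, Irby, Kent}: P→Kent 4·13=52, Q→Kent 7·18=126, R→Irby 4·25=100, S→Norris 5·20=100, T→Norris 6·19=114, U→Norris 8·7=56. Service 548; fixed 83; total 631.
{Norris, Irby}: P→Norris 5·13=65, Q→Norris 9·18=162, R→Irby 4·25=100, S→Norris 5·20=100, T→Norris 6·19=114, U→Norris 8·7=56. Service 597; fixed 43; total 640.
{Irby, Kent}: P→Kent 4·13=52, Q→Kent 7·18=126, R→Irby 4·25=100, S→Irby 5·20=100, T→Kent 11·19=209, U→Kent 8·7=56. Service 643; fixed 68; total 711.
{Norris}: P→Norris 5·13=65, Q→Norris 9·18=162, R→Norris 13·25=325, S→Norris 5·20=100, T→Norris 6·19=114, U→Norris 8·7=56. Service 822; fixed 15; total 837.
No other subset beats 631.

Minimum total cost: 631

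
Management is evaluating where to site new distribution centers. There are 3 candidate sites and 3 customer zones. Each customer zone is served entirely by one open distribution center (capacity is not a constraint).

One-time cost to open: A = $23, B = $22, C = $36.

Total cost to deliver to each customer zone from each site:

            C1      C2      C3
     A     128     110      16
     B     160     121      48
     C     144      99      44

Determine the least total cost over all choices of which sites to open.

Minimum total cost: 277

For any fixed open set, each customer zone goes to its cheapest open site; total = fixed + service.
{A}: C1→A 128, C2→A 110, C3→A 16. Service 254; fixed 23; total 277.
{A, B}: C1→A 128, C2→A 110, C3→A 16. Service 254; fixed 45; total 299.
{A, C}: service 243 + fixed 59 = 302
{A, B, C}: C1→A 128, C2→C 99, C3→A 16. Service 243; fixed 81; total 324.
No other subset beats 277.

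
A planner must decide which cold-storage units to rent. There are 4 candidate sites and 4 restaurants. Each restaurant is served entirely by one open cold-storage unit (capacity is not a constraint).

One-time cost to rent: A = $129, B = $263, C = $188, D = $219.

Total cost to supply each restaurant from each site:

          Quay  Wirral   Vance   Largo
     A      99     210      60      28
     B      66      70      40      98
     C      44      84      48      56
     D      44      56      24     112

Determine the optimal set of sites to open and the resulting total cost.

Open C only; minimum total cost 420.

For any fixed open set, each restaurant goes to its cheapest open site; total = fixed + service.
{C}: Quay→C 44, Wirral→C 84, Vance→C 48, Largo→C 56. Service 232; fixed 188; total 420.
{D}: Quay→D 44, Wirral→D 56, Vance→D 24, Largo→D 112. Service 236; fixed 219; total 455.
{A, D}: service 152 + fixed 348 = 500
{A, B, C, D}: Quay→C 44, Wirral→D 56, Vance→D 24, Largo→A 28. Service 152; fixed 799; total 951.
(All 15 nonempty subsets were checked; C only is lowest.)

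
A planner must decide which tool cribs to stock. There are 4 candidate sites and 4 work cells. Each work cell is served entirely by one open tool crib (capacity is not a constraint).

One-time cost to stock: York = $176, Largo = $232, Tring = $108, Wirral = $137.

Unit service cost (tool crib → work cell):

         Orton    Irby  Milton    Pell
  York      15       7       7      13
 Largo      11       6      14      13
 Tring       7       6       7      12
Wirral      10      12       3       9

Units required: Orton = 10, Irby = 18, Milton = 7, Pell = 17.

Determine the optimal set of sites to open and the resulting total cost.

Open Tring only; minimum total cost 539.

For any fixed open set, each work cell goes to its cheapest open site; total = fixed + service.
{Tring}: Orton→Tring 7·10=70, Irby→Tring 6·18=108, Milton→Tring 7·7=49, Pell→Tring 12·17=204. Service 431; fixed 108; total 539.
{Tring, Wirral}: service 352 + fixed 245 = 597
{Wirral}: Orton→Wirral 10·10=100, Irby→Wirral 12·18=216, Milton→Wirral 3·7=21, Pell→Wirral 9·17=153. Service 490; fixed 137; total 627.
{York, Largo, Tring, Wirral}: service 352 + fixed 653 = 1005
No other subset beats 539.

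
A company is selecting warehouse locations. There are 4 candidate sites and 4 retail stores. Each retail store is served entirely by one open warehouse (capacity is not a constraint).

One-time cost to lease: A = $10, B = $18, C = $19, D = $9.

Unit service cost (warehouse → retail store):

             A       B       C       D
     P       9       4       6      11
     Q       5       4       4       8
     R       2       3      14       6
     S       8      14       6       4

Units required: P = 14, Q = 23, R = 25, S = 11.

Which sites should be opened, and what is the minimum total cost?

Open A, B and D; minimum total cost 279.

For any fixed open set, each retail store goes to its cheapest open site; total = fixed + service.
{A, B, D}: P→B 4·14=56, Q→B 4·23=92, R→A 2·25=50, S→D 4·11=44. Service 242; fixed 37; total 279.
{B, D}: P→B 4·14=56, Q→B 4·23=92, R→B 3·25=75, S→D 4·11=44. Service 267; fixed 27; total 294.
{A, B, C, D}: service 242 + fixed 56 = 298
{D}: service 532 + fixed 9 = 541
No other subset beats 279.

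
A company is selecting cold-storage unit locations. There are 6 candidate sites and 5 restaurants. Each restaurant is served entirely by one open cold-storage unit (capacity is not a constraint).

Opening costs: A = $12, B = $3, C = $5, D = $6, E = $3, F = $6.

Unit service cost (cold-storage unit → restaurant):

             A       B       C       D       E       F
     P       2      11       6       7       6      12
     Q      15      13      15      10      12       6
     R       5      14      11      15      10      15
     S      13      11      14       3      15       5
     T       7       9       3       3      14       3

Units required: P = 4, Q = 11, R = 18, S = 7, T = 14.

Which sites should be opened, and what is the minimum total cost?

Open A, D and F; minimum total cost 251.

For any fixed open set, each restaurant goes to its cheapest open site; total = fixed + service.
{A, D, F}: P→A 2·4=8, Q→F 6·11=66, R→A 5·18=90, S→D 3·7=21, T→D 3·14=42. Service 227; fixed 24; total 251.
{A, B, D, F}: service 227 + fixed 27 = 254
{A, D, E, F}: service 227 + fixed 27 = 254
{A, B, C, D, E, F}: P→A 2·4=8, Q→F 6·11=66, R→A 5·18=90, S→D 3·7=21, T→C 3·14=42. Service 227; fixed 35; total 262.
No other subset beats 251.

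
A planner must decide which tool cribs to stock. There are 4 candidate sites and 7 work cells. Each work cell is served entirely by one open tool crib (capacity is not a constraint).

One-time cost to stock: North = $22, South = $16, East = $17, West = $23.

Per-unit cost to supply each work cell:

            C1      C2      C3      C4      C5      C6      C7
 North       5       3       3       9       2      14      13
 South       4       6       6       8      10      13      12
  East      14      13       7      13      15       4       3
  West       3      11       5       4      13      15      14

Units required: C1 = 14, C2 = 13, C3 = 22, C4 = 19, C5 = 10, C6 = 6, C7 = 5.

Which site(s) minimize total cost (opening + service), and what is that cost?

Open North, East and West; minimum total cost 344.

For any fixed open set, each work cell goes to its cheapest open site; total = fixed + service.
{North, East, West}: C1→West 3·14=42, C2→North 3·13=39, C3→North 3·22=66, C4→West 4·19=76, C5→North 2·10=20, C6→East 4·6=24, C7→East 3·5=15. Service 282; fixed 62; total 344.
{North, South, East, West}: service 282 + fixed 78 = 360
{North, South, East}: service 372 + fixed 55 = 427
{South}: service 656 + fixed 16 = 672
(All 15 nonempty subsets were checked; North, East and West is lowest.)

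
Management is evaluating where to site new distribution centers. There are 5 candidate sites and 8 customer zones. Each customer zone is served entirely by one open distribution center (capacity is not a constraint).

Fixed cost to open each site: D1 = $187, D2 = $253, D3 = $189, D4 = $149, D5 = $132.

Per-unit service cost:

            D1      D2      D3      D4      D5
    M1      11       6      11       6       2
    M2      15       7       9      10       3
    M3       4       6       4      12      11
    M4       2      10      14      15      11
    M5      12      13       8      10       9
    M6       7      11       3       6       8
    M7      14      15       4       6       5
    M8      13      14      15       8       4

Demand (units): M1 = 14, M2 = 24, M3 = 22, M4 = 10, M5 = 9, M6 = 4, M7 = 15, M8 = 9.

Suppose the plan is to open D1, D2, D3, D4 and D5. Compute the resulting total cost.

Total cost: 1298

Each customer zone is assigned to its cheapest site among the open ones.
{D1, D2, D3, D4, D5}: M1→D5 2·14=28, M2→D5 3·24=72, M3→D1 4·22=88, M4→D1 2·10=20, M5→D3 8·9=72, M6→D3 3·4=12, M7→D3 4·15=60, M8→D5 4·9=36. Service 388; fixed 910; total 1298.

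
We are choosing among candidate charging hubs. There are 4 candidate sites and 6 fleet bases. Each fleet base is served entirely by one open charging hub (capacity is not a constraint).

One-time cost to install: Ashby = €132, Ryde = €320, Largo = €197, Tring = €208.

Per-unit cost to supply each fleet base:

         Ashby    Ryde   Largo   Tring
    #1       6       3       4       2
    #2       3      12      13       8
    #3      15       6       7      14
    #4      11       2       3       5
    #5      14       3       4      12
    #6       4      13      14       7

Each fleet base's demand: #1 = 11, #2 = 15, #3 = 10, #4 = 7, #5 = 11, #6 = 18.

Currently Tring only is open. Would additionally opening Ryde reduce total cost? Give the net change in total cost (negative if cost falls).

No — net change +120 (cost rises by 120).

Current service cost with {Tring}: 575.
Adding Ryde: each fleet base re-picks its cheapest; new service cost 375, saving 200.
Extra fixed cost: 320. Net change = 320 − 200 = 120.
(Totals: 783 → 903.)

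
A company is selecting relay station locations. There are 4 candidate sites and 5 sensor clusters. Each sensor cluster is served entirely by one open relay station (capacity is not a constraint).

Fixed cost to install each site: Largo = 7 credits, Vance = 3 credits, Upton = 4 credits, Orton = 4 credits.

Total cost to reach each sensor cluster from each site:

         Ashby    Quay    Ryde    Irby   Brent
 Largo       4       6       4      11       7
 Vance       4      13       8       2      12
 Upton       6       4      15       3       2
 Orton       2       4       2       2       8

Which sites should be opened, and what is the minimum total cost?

For any fixed open set, each sensor cluster goes to its cheapest open site; total = fixed + service.
{Upton, Orton}: Ashby→Orton 2, Quay→Upton 4, Ryde→Orton 2, Irby→Orton 2, Brent→Upton 2. Service 12; fixed 8; total 20.
{Orton}: Ashby→Orton 2, Quay→Orton 4, Ryde→Orton 2, Irby→Orton 2, Brent→Orton 8. Service 18; fixed 4; total 22.
{Vance, Upton, Orton}: Ashby→Orton 2, Quay→Upton 4, Ryde→Orton 2, Irby→Vance 2, Brent→Upton 2. Service 12; fixed 11; total 23.
{Largo, Vance, Upton, Orton}: Ashby→Orton 2, Quay→Upton 4, Ryde→Orton 2, Irby→Vance 2, Brent→Upton 2. Service 12; fixed 18; total 30.
No other subset beats 20.

Open Upton and Orton; minimum total cost 20.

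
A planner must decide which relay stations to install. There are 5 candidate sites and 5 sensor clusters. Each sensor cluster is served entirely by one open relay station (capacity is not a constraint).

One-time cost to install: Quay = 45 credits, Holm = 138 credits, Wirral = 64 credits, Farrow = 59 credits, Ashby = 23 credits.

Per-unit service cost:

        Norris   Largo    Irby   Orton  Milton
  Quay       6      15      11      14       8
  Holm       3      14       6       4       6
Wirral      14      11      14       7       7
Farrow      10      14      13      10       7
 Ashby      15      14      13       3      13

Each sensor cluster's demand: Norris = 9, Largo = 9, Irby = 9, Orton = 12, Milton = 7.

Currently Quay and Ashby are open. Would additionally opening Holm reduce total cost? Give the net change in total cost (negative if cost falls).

Current service cost with {Quay, Ashby}: 371.
Adding Holm: each sensor cluster re-picks its cheapest; new service cost 285, saving 86.
Extra fixed cost: 138. Net change = 138 − 86 = 52.
(Totals: 439 → 491.)

No — net change +52 (cost rises by 52).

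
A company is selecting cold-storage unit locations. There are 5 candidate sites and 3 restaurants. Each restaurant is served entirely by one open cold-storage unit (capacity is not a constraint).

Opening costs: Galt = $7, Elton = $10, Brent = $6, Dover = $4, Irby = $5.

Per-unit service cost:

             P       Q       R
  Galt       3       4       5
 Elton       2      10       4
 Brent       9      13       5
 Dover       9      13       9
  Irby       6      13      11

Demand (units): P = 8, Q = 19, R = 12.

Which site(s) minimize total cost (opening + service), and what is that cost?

Open Galt and Elton; minimum total cost 157.

For any fixed open set, each restaurant goes to its cheapest open site; total = fixed + service.
{Galt, Elton}: P→Elton 2·8=16, Q→Galt 4·19=76, R→Elton 4·12=48. Service 140; fixed 17; total 157.
{Galt, Elton, Dover}: service 140 + fixed 21 = 161
{Galt, Elton, Irby}: P→Elton 2·8=16, Q→Galt 4·19=76, R→Elton 4·12=48. Service 140; fixed 22; total 162.
{Galt, Elton, Brent, Dover, Irby}: service 140 + fixed 32 = 172
No other subset beats 157.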